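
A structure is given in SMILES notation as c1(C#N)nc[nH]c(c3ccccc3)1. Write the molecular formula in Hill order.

Atom tally by fragment:
  imidazole ring core → C:3 H:4 N:2
  (− 2 ring H displaced by substituents)
  + CN → C:1 N:1
  + C6H5 → C:6 H:5
Element totals:
  C: 10
  H: 7
  N: 3

C10H7N3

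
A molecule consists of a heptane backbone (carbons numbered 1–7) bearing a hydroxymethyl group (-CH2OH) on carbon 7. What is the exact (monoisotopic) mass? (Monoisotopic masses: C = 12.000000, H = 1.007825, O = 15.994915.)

Atom tally by fragment:
  CH3 → C:1 H:3
  CH2 → C:1 H:2
  CH2 → C:1 H:2
  CH2 → C:1 H:2
  CH2 → C:1 H:2
  CH2 → C:1 H:2
  CH2CH2OH → C:2 H:5 O:1
Element totals:
  C: 8
  H: 18
  O: 1
Molecular formula: C8H18O.
  M = 8(12.0) + 18(1.007825) + 15.994915
    = 96.000000 + 18.140850 + 15.994915 = 130.135765

130.1358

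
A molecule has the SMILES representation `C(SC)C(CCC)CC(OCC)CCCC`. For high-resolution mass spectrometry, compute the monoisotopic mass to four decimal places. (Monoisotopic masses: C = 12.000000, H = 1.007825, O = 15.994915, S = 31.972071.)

246.2017

Atom tally by fragment:
  CH3SCH2 → C:2 H:5 S:1
  CH(CH2CH2CH3) → C:4 H:8
  CH2 → C:1 H:2
  CH(OC2H5) → C:3 H:6 O:1
  CH2 → C:1 H:2
  CH2 → C:1 H:2
  CH2 → C:1 H:2
  CH3 → C:1 H:3
Element totals:
  C: 14
  H: 30
  O: 1
  S: 1
Molecular formula: C14H30OS.
  M = 14(12.0) + 30(1.007825) + 15.994915 + 31.972071
    = 168.000000 + 30.234750 + 15.994915 + 31.972071 = 246.201736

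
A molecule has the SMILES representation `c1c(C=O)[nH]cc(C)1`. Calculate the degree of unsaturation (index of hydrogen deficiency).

Atom tally by fragment:
  pyrrole ring core → C:4 H:5 N:1
  (− 2 ring H displaced by substituents)
  + CHO → C:1 H:1 O:1
  + CH3 → C:1 H:3
Element totals:
  C: 6
  H: 7
  N: 1
  O: 1
Molecular formula: C6H7NO.
DoU = (2C + 2 + N − H − X) / 2 = (2·6 + 2 + 1 − 7 − 0) / 2 = 4.

4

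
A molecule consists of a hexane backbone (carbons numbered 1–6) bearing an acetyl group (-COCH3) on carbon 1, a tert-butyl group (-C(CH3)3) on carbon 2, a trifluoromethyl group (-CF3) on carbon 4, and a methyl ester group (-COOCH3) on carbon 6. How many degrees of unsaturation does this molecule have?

Atom tally by fragment:
  CH3COCH2 → C:3 H:5 O:1
  CH(C(CH3)3) → C:5 H:10
  CH2 → C:1 H:2
  CH(CF3) → C:2 H:1 F:3
  CH2 → C:1 H:2
  CH2COOCH3 → C:3 H:5 O:2
Element totals:
  C: 15
  H: 25
  F: 3
  O: 3
Molecular formula: C15H25F3O3.
DoU = (2C + 2 + N − H − X) / 2 = (2·15 + 2 + 0 − 25 − 3) / 2 = 2.

2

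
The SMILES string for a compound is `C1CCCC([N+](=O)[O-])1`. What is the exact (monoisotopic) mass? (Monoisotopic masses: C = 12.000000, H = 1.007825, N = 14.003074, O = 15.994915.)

Atom tally by fragment:
  cyclopentane ring core → C:5 H:10
  (− 1 ring H displaced by substituents)
  + NO2 → N:1 O:2
Element totals:
  C: 5
  H: 9
  N: 1
  O: 2
Molecular formula: C5H9NO2.
  M = 5(12.0) + 9(1.007825) + 14.003074 + 2(15.994915)
    = 60.000000 + 9.070425 + 14.003074 + 31.989830 = 115.063329

115.0633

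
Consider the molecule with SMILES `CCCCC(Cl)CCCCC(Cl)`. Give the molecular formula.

Atom tally by fragment:
  CH3 → C:1 H:3
  CH2 → C:1 H:2
  CH2 → C:1 H:2
  CH2 → C:1 H:2
  CH(Cl) → C:1 H:1 Cl:1
  CH2 → C:1 H:2
  CH2 → C:1 H:2
  CH2 → C:1 H:2
  CH2 → C:1 H:2
  CH2Cl → C:1 H:2 Cl:1
Element totals:
  C: 10
  H: 20
  Cl: 2

C10H20Cl2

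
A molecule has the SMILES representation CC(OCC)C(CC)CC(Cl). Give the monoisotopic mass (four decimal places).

178.1124

Atom tally by fragment:
  CH3 → C:1 H:3
  CH(OC2H5) → C:3 H:6 O:1
  CH(C2H5) → C:3 H:6
  CH2 → C:1 H:2
  CH2Cl → C:1 H:2 Cl:1
Element totals:
  C: 9
  H: 19
  Cl: 1
  O: 1
Molecular formula: C9H19ClO.
  M = 9(12.0) + 19(1.007825) + 34.968853 + 15.994915
    = 108.000000 + 19.148675 + 34.968853 + 15.994915 = 178.112443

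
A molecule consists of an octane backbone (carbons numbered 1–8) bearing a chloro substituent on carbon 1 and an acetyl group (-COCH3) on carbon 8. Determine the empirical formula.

C10H19ClO

Atom tally by fragment:
  ClCH2 → C:1 H:2 Cl:1
  CH2 → C:1 H:2
  CH2 → C:1 H:2
  CH2 → C:1 H:2
  CH2 → C:1 H:2
  CH2 → C:1 H:2
  CH2 → C:1 H:2
  CH2COCH3 → C:3 H:5 O:1
Element totals:
  C: 10
  H: 19
  Cl: 1
  O: 1
Molecular formula: C10H19ClO.
gcd of subscripts (10, 1, 19, 1) = 1, so the empirical formula equals the molecular formula.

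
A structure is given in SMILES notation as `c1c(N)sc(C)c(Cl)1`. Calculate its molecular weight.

147.62 g/mol

Atom tally by fragment:
  thiophene ring core → C:4 H:4 S:1
  (− 3 ring H displaced by substituents)
  + NH2 → N:1 H:2
  + CH3 → C:1 H:3
  + Cl → Cl:1
Element totals:
  C: 5
  H: 6
  Cl: 1
  N: 1
  S: 1
Molecular formula: C5H6ClNS.
  M = 5(12.011) + 6(1.008) + 35.45 + 14.007 + 32.06
    = 60.055 + 6.048 + 35.450 + 14.007 + 32.060 = 147.620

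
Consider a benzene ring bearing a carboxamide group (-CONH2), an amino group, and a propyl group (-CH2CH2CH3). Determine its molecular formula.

C10H14N2O

Atom tally by fragment:
  benzene ring core → C:6 H:6
  (− 3 ring H displaced by substituents)
  + CONH2 → C:1 H:2 O:1 N:1
  + NH2 → N:1 H:2
  + CH2CH2CH3 → C:3 H:7
Element totals:
  C: 10
  H: 14
  N: 2
  O: 1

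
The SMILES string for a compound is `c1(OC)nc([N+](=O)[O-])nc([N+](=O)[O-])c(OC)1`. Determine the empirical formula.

C3H3N2O3

Atom tally by fragment:
  pyrimidine ring core → C:4 H:4 N:2
  (− 4 ring H displaced by substituents)
  + OCH3 → C:1 H:3 O:1
  + NO2 → N:1 O:2
  + NO2 → N:1 O:2
  + OCH3 → C:1 H:3 O:1
Element totals:
  C: 6
  H: 6
  N: 4
  O: 6
Molecular formula: C6H6N4O6.
gcd of subscripts = 2; dividing each by 2:
  C: 6/2 = 3
  H: 6/2 = 3
  N: 4/2 = 2
  O: 6/2 = 3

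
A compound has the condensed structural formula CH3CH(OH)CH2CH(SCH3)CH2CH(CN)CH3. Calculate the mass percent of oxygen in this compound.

Element totals:
  C: 9
  H: 17
  N: 1
  O: 1
  S: 1
Molecular formula: C9H17NOS.
Molar mass = 187.301 g/mol.
Mass from O: 1 × 15.999 = 15.999 g/mol.
%O = 15.999 / 187.301 × 100 = 8.54%.

8.54%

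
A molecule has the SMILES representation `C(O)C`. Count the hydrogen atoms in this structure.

6

Atom tally by fragment:
  HOCH2 → C:1 H:3 O:1
  CH3 → C:1 H:3
Element totals:
  C: 2
  H: 6
  O: 1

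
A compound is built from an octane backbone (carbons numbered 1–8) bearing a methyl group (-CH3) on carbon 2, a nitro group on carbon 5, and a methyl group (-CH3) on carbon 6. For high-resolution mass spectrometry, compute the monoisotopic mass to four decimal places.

Atom tally by fragment:
  CH3 → C:1 H:3
  CH(CH3) → C:2 H:4
  CH2 → C:1 H:2
  CH2 → C:1 H:2
  CH(NO2) → C:1 H:1 N:1 O:2
  CH(CH3) → C:2 H:4
  CH2 → C:1 H:2
  CH3 → C:1 H:3
Element totals:
  C: 10
  H: 21
  N: 1
  O: 2
Molecular formula: C10H21NO2.
  M = 10(12.0) + 21(1.007825) + 14.003074 + 2(15.994915)
    = 120.000000 + 21.164325 + 14.003074 + 31.989830 = 187.157229

187.1572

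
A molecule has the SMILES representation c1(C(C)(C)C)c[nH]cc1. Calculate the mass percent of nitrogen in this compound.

11.37%

Atom tally by fragment:
  pyrrole ring core → C:4 H:5 N:1
  (− 1 ring H displaced by substituents)
  + C(CH3)3 → C:4 H:9
Element totals:
  C: 8
  H: 13
  N: 1
Molecular formula: C8H13N.
Molar mass = 123.199 g/mol.
Mass from N: 1 × 14.007 = 14.007 g/mol.
%N = 14.007 / 123.199 × 100 = 11.37%.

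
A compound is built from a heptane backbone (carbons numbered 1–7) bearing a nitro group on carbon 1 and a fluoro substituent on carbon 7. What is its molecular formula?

C7H14FNO2

Atom tally by fragment:
  O2NCH2 → C:1 H:2 N:1 O:2
  CH2 → C:1 H:2
  CH2 → C:1 H:2
  CH2 → C:1 H:2
  CH2 → C:1 H:2
  CH2 → C:1 H:2
  CH2F → C:1 H:2 F:1
Element totals:
  C: 7
  H: 14
  F: 1
  N: 1
  O: 2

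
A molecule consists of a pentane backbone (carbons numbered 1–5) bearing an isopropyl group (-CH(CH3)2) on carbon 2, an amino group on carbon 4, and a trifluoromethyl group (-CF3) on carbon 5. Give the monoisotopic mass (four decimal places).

Atom tally by fragment:
  CH3 → C:1 H:3
  CH(CH(CH3)2) → C:4 H:8
  CH2 → C:1 H:2
  CH(NH2) → C:1 H:3 N:1
  CH2CF3 → C:2 H:2 F:3
Element totals:
  C: 9
  H: 18
  F: 3
  N: 1
Molecular formula: C9H18F3N.
  M = 9(12.0) + 18(1.007825) + 3(18.998403) + 14.003074
    = 108.000000 + 18.140850 + 56.995209 + 14.003074 = 197.139133

197.1391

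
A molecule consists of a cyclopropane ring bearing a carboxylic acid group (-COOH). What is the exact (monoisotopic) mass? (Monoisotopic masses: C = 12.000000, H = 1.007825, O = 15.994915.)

86.0368

Atom tally by fragment:
  cyclopropane ring core → C:3 H:6
  (− 1 ring H displaced by substituents)
  + COOH → C:1 H:1 O:2
Element totals:
  C: 4
  H: 6
  O: 2
Molecular formula: C4H6O2.
  M = 4(12.0) + 6(1.007825) + 2(15.994915)
    = 48.000000 + 6.046950 + 31.989830 = 86.036780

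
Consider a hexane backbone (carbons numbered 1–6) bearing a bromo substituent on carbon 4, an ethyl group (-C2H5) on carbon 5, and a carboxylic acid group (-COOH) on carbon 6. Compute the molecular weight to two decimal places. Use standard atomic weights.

237.14 g/mol

Atom tally by fragment:
  CH3 → C:1 H:3
  CH2 → C:1 H:2
  CH2 → C:1 H:2
  CH(Br) → C:1 H:1 Br:1
  CH(C2H5) → C:3 H:6
  CH2COOH → C:2 H:3 O:2
Element totals:
  C: 9
  H: 17
  Br: 1
  O: 2
Molecular formula: C9H17BrO2.
  M = 9(12.011) + 17(1.008) + 79.904 + 2(15.999)
    = 108.099 + 17.136 + 79.904 + 31.998 = 237.137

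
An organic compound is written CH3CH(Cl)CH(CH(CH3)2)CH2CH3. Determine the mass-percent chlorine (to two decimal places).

Atom tally by fragment:
  CH3 → C:1 H:3
  CH(Cl) → C:1 H:1 Cl:1
  CH(CH(CH3)2) → C:4 H:8
  CH2 → C:1 H:2
  CH3 → C:1 H:3
Element totals:
  C: 8
  H: 17
  Cl: 1
Molecular formula: C8H17Cl.
Molar mass = 148.674 g/mol.
Mass from Cl: 1 × 35.45 = 35.450 g/mol.
%Cl = 35.450 / 148.674 × 100 = 23.84%.

23.84%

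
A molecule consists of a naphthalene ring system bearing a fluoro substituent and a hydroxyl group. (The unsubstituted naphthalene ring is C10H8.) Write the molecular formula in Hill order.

Atom tally by fragment:
  naphthalene ring system core → C:10 H:8
  (− 2 ring H displaced by substituents)
  + F → F:1
  + OH → O:1 H:1
Element totals:
  C: 10
  H: 7
  F: 1
  O: 1

C10H7FO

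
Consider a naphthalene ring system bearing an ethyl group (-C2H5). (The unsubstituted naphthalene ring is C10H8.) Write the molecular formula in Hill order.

C12H12

Atom tally by fragment:
  naphthalene ring system core → C:10 H:8
  (− 1 ring H displaced by substituents)
  + C2H5 → C:2 H:5
Element totals:
  C: 12
  H: 12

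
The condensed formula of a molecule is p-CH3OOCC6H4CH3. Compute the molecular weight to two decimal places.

Element totals:
  C: 9
  H: 10
  O: 2
Molecular formula: C9H10O2.
  M = 9(12.011) + 10(1.008) + 2(15.999)
    = 108.099 + 10.080 + 31.998 = 150.177

150.18 g/mol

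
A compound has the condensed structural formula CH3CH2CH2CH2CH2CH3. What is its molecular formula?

Atom tally by fragment:
  CH3 → C:1 H:3
  CH2 → C:1 H:2
  CH2 → C:1 H:2
  CH2 → C:1 H:2
  CH2 → C:1 H:2
  CH3 → C:1 H:3
Element totals:
  C: 6
  H: 14

C6H14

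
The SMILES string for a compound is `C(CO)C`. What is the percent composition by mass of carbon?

Atom tally by fragment:
  HOCH2CH2 → C:2 H:5 O:1
  CH3 → C:1 H:3
Element totals:
  C: 3
  H: 8
  O: 1
Molecular formula: C3H8O.
Molar mass = 60.096 g/mol.
Mass from C: 3 × 12.011 = 36.033 g/mol.
%C = 36.033 / 60.096 × 100 = 59.96%.

59.96%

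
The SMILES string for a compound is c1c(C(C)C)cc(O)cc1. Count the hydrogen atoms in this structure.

Atom tally by fragment:
  benzene ring core → C:6 H:6
  (− 2 ring H displaced by substituents)
  + CH(CH3)2 → C:3 H:7
  + OH → O:1 H:1
Element totals:
  C: 9
  H: 12
  O: 1

12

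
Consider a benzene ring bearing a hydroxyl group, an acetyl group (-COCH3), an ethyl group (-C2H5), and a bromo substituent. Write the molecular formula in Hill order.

Atom tally by fragment:
  benzene ring core → C:6 H:6
  (− 4 ring H displaced by substituents)
  + OH → O:1 H:1
  + COCH3 → C:2 H:3 O:1
  + C2H5 → C:2 H:5
  + Br → Br:1
Element totals:
  C: 10
  H: 11
  Br: 1
  O: 2

C10H11BrO2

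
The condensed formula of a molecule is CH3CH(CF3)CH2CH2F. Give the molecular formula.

C5H8F4

Element totals:
  C: 5
  H: 8
  F: 4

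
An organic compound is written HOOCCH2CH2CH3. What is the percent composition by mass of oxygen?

36.32%

Element totals:
  C: 4
  H: 8
  O: 2
Molecular formula: C4H8O2.
Molar mass = 88.106 g/mol.
Mass from O: 2 × 15.999 = 31.998 g/mol.
%O = 31.998 / 88.106 × 100 = 36.32%.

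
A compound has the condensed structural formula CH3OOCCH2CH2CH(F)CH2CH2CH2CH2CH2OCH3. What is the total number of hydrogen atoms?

Atom tally by fragment:
  CH3OOCCH2 → C:3 H:5 O:2
  CH2 → C:1 H:2
  CH(F) → C:1 H:1 F:1
  CH2 → C:1 H:2
  CH2 → C:1 H:2
  CH2 → C:1 H:2
  CH2 → C:1 H:2
  CH2OCH3 → C:2 H:5 O:1
Element totals:
  C: 11
  H: 21
  F: 1
  O: 3

21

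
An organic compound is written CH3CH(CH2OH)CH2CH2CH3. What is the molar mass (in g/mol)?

Atom tally by fragment:
  CH3 → C:1 H:3
  CH(CH2OH) → C:2 H:4 O:1
  CH2 → C:1 H:2
  CH2 → C:1 H:2
  CH3 → C:1 H:3
Element totals:
  C: 6
  H: 14
  O: 1
Molecular formula: C6H14O.
  M = 6(12.011) + 14(1.008) + 15.999
    = 72.066 + 14.112 + 15.999 = 102.177

102.18 g/mol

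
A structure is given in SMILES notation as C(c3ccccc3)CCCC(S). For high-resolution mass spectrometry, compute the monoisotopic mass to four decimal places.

180.0973

Atom tally by fragment:
  C6H5CH2 → C:7 H:7
  CH2 → C:1 H:2
  CH2 → C:1 H:2
  CH2 → C:1 H:2
  CH2SH → C:1 H:3 S:1
Element totals:
  C: 11
  H: 16
  S: 1
Molecular formula: C11H16S.
  M = 11(12.0) + 16(1.007825) + 31.972071
    = 132.000000 + 16.125200 + 31.972071 = 180.097271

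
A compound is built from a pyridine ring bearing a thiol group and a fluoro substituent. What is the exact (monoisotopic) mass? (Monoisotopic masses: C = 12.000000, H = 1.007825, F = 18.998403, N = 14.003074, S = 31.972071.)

129.0048

Atom tally by fragment:
  pyridine ring core → C:5 H:5 N:1
  (− 2 ring H displaced by substituents)
  + SH → S:1 H:1
  + F → F:1
Element totals:
  C: 5
  H: 4
  F: 1
  N: 1
  S: 1
Molecular formula: C5H4FNS.
  M = 5(12.0) + 4(1.007825) + 18.998403 + 14.003074 + 31.972071
    = 60.000000 + 4.031300 + 18.998403 + 14.003074 + 31.972071 = 129.004848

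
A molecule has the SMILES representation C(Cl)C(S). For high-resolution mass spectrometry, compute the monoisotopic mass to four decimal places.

95.9800

Atom tally by fragment:
  ClCH2 → C:1 H:2 Cl:1
  CH2SH → C:1 H:3 S:1
Element totals:
  C: 2
  H: 5
  Cl: 1
  S: 1
Molecular formula: C2H5ClS.
  M = 2(12.0) + 5(1.007825) + 34.968853 + 31.972071
    = 24.000000 + 5.039125 + 34.968853 + 31.972071 = 95.980049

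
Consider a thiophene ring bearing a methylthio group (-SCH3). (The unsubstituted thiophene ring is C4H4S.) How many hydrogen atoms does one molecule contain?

Atom tally by fragment:
  thiophene ring core → C:4 H:4 S:1
  (− 1 ring H displaced by substituents)
  + SCH3 → C:1 H:3 S:1
Element totals:
  C: 5
  H: 6
  S: 2

6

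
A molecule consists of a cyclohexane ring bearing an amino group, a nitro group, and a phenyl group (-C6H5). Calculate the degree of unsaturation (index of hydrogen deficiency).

Atom tally by fragment:
  cyclohexane ring core → C:6 H:12
  (− 3 ring H displaced by substituents)
  + NH2 → N:1 H:2
  + NO2 → N:1 O:2
  + C6H5 → C:6 H:5
Element totals:
  C: 12
  H: 16
  N: 2
  O: 2
Molecular formula: C12H16N2O2.
DoU = (2C + 2 + N − H − X) / 2 = (2·12 + 2 + 2 − 16 − 0) / 2 = 6.

6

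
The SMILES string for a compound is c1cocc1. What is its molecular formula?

Atom tally by fragment:
  furan ring core → C:4 H:4 O:1
Element totals:
  C: 4
  H: 4
  O: 1

C4H4O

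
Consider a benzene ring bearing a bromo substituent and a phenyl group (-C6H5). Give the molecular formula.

C12H9Br

Atom tally by fragment:
  benzene ring core → C:6 H:6
  (− 2 ring H displaced by substituents)
  + Br → Br:1
  + C6H5 → C:6 H:5
Element totals:
  C: 12
  H: 9
  Br: 1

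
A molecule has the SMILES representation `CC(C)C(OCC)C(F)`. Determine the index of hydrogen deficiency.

Atom tally by fragment:
  CH3 → C:1 H:3
  CH(CH3) → C:2 H:4
  CH(OC2H5) → C:3 H:6 O:1
  CH2F → C:1 H:2 F:1
Element totals:
  C: 7
  H: 15
  F: 1
  O: 1
Molecular formula: C7H15FO.
DoU = (2C + 2 + N − H − X) / 2 = (2·7 + 2 + 0 − 15 − 1) / 2 = 0.

0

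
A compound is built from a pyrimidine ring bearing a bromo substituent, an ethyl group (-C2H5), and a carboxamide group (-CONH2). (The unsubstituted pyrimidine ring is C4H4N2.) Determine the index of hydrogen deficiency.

5

Atom tally by fragment:
  pyrimidine ring core → C:4 H:4 N:2
  (− 3 ring H displaced by substituents)
  + Br → Br:1
  + C2H5 → C:2 H:5
  + CONH2 → C:1 H:2 O:1 N:1
Element totals:
  C: 7
  H: 8
  Br: 1
  N: 3
  O: 1
Molecular formula: C7H8BrN3O.
DoU = (2C + 2 + N − H − X) / 2 = (2·7 + 2 + 3 − 8 − 1) / 2 = 5.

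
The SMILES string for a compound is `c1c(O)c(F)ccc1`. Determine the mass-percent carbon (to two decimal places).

Atom tally by fragment:
  benzene ring core → C:6 H:6
  (− 2 ring H displaced by substituents)
  + OH → O:1 H:1
  + F → F:1
Element totals:
  C: 6
  H: 5
  F: 1
  O: 1
Molecular formula: C6H5FO.
Molar mass = 112.103 g/mol.
Mass from C: 6 × 12.011 = 72.066 g/mol.
%C = 72.066 / 112.103 × 100 = 64.29%.

64.29%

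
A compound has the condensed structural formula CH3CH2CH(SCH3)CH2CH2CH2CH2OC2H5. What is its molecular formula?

Element totals:
  C: 10
  H: 22
  O: 1
  S: 1

C10H22OS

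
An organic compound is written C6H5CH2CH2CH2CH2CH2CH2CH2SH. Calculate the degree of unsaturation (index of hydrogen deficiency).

Atom tally by fragment:
  C6H5CH2 → C:7 H:7
  CH2 → C:1 H:2
  CH2 → C:1 H:2
  CH2 → C:1 H:2
  CH2 → C:1 H:2
  CH2 → C:1 H:2
  CH2SH → C:1 H:3 S:1
Element totals:
  C: 13
  H: 20
  S: 1
Molecular formula: C13H20S.
DoU = (2C + 2 + N − H − X) / 2 = (2·13 + 2 + 0 − 20 − 0) / 2 = 4.

4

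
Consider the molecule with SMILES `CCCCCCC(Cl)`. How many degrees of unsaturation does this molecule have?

Atom tally by fragment:
  CH3 → C:1 H:3
  CH2 → C:1 H:2
  CH2 → C:1 H:2
  CH2 → C:1 H:2
  CH2 → C:1 H:2
  CH2 → C:1 H:2
  CH2Cl → C:1 H:2 Cl:1
Element totals:
  C: 7
  H: 15
  Cl: 1
Molecular formula: C7H15Cl.
DoU = (2C + 2 + N − H − X) / 2 = (2·7 + 2 + 0 − 15 − 1) / 2 = 0.

0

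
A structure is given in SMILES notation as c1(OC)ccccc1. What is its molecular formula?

Atom tally by fragment:
  benzene ring core → C:6 H:6
  (− 1 ring H displaced by substituents)
  + OCH3 → C:1 H:3 O:1
Element totals:
  C: 7
  H: 8
  O: 1

C7H8O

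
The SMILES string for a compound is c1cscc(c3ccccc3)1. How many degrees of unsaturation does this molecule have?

7

Atom tally by fragment:
  thiophene ring core → C:4 H:4 S:1
  (− 1 ring H displaced by substituents)
  + C6H5 → C:6 H:5
Element totals:
  C: 10
  H: 8
  S: 1
Molecular formula: C10H8S.
DoU = (2C + 2 + N − H − X) / 2 = (2·10 + 2 + 0 − 8 − 0) / 2 = 7.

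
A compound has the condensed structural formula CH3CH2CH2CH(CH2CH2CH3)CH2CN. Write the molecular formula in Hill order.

C9H17N

Atom tally by fragment:
  CH3 → C:1 H:3
  CH2 → C:1 H:2
  CH2 → C:1 H:2
  CH(CH2CH2CH3) → C:4 H:8
  CH2CN → C:2 H:2 N:1
Element totals:
  C: 9
  H: 17
  N: 1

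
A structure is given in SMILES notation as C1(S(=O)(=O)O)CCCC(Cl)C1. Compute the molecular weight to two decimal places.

Atom tally by fragment:
  cyclohexane ring core → C:6 H:12
  (− 2 ring H displaced by substituents)
  + SO3H → S:1 O:3 H:1
  + Cl → Cl:1
Element totals:
  C: 6
  H: 11
  Cl: 1
  O: 3
  S: 1
Molecular formula: C6H11ClO3S.
  M = 6(12.011) + 11(1.008) + 35.45 + 3(15.999) + 32.06
    = 72.066 + 11.088 + 35.450 + 47.997 + 32.060 = 198.661

198.66 g/mol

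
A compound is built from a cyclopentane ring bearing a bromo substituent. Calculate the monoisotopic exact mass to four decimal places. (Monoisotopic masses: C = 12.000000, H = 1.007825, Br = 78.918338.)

Atom tally by fragment:
  cyclopentane ring core → C:5 H:10
  (− 1 ring H displaced by substituents)
  + Br → Br:1
Element totals:
  C: 5
  H: 9
  Br: 1
Molecular formula: C5H9Br.
  M = 5(12.0) + 9(1.007825) + 78.918338
    = 60.000000 + 9.070425 + 78.918338 = 147.988763

147.9888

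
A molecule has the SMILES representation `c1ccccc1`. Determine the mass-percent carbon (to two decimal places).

92.26%

Atom tally by fragment:
  benzene ring core → C:6 H:6
Element totals:
  C: 6
  H: 6
Molecular formula: C6H6.
Molar mass = 78.114 g/mol.
Mass from C: 6 × 12.011 = 72.066 g/mol.
%C = 72.066 / 78.114 × 100 = 92.26%.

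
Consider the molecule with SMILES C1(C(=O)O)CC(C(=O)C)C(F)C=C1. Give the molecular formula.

Atom tally by fragment:
  cyclohexene ring core → C:6 H:10
  (− 3 ring H displaced by substituents)
  + COOH → C:1 H:1 O:2
  + COCH3 → C:2 H:3 O:1
  + F → F:1
Element totals:
  C: 9
  H: 11
  F: 1
  O: 3

C9H11FO3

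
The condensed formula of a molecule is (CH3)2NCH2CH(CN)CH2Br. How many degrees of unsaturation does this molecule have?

2

Atom tally by fragment:
  (CH3)2NCH2 → C:3 H:8 N:1
  CH(CN) → C:2 H:1 N:1
  CH2Br → C:1 H:2 Br:1
Element totals:
  C: 6
  H: 11
  Br: 1
  N: 2
Molecular formula: C6H11BrN2.
DoU = (2C + 2 + N − H − X) / 2 = (2·6 + 2 + 2 − 11 − 1) / 2 = 2.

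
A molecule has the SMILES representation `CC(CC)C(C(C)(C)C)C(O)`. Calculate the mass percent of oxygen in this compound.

10.11%

Atom tally by fragment:
  CH3 → C:1 H:3
  CH(C2H5) → C:3 H:6
  CH(C(CH3)3) → C:5 H:10
  CH2OH → C:1 H:3 O:1
Element totals:
  C: 10
  H: 22
  O: 1
Molecular formula: C10H22O.
Molar mass = 158.285 g/mol.
Mass from O: 1 × 15.999 = 15.999 g/mol.
%O = 15.999 / 158.285 × 100 = 10.11%.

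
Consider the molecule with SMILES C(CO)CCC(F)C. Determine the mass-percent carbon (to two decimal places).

59.97%

Atom tally by fragment:
  HOCH2CH2 → C:2 H:5 O:1
  CH2 → C:1 H:2
  CH2 → C:1 H:2
  CH(F) → C:1 H:1 F:1
  CH3 → C:1 H:3
Element totals:
  C: 6
  H: 13
  F: 1
  O: 1
Molecular formula: C6H13FO.
Molar mass = 120.167 g/mol.
Mass from C: 6 × 12.011 = 72.066 g/mol.
%C = 72.066 / 120.167 × 100 = 59.97%.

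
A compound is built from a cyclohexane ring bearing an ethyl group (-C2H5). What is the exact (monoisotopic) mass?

112.1252

Atom tally by fragment:
  cyclohexane ring core → C:6 H:12
  (− 1 ring H displaced by substituents)
  + C2H5 → C:2 H:5
Element totals:
  C: 8
  H: 16
Molecular formula: C8H16.
  M = 8(12.0) + 16(1.007825)
    = 96.000000 + 16.125200 = 112.125200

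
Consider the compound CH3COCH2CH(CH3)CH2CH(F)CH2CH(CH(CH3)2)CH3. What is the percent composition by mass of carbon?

72.17%

Element totals:
  C: 13
  H: 25
  F: 1
  O: 1
Molecular formula: C13H25FO.
Molar mass = 216.340 g/mol.
Mass from C: 13 × 12.011 = 156.143 g/mol.
%C = 156.143 / 216.340 × 100 = 72.17%.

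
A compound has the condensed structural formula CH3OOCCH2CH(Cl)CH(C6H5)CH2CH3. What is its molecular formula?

C13H17ClO2

Atom tally by fragment:
  CH3OOCCH2 → C:3 H:5 O:2
  CH(Cl) → C:1 H:1 Cl:1
  CH(C6H5) → C:7 H:6
  CH2 → C:1 H:2
  CH3 → C:1 H:3
Element totals:
  C: 13
  H: 17
  Cl: 1
  O: 2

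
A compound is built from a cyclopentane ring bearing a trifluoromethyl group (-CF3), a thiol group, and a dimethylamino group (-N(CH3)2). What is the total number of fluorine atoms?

Atom tally by fragment:
  cyclopentane ring core → C:5 H:10
  (− 3 ring H displaced by substituents)
  + CF3 → C:1 F:3
  + SH → S:1 H:1
  + N(CH3)2 → N:1 C:2 H:6
Element totals:
  C: 8
  H: 14
  F: 3
  N: 1
  S: 1

3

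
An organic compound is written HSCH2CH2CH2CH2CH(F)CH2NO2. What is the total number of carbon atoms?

6

Atom tally by fragment:
  HSCH2 → C:1 H:3 S:1
  CH2 → C:1 H:2
  CH2 → C:1 H:2
  CH2 → C:1 H:2
  CH(F) → C:1 H:1 F:1
  CH2NO2 → C:1 H:2 N:1 O:2
Element totals:
  C: 6
  H: 12
  F: 1
  N: 1
  O: 2
  S: 1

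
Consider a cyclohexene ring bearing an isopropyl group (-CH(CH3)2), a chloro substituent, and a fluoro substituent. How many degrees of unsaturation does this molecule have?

2

Atom tally by fragment:
  cyclohexene ring core → C:6 H:10
  (− 3 ring H displaced by substituents)
  + CH(CH3)2 → C:3 H:7
  + Cl → Cl:1
  + F → F:1
Element totals:
  C: 9
  H: 14
  Cl: 1
  F: 1
Molecular formula: C9H14ClF.
DoU = (2C + 2 + N − H − X) / 2 = (2·9 + 2 + 0 − 14 − 2) / 2 = 2.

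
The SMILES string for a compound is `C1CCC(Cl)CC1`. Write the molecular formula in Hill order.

C6H11Cl

Atom tally by fragment:
  cyclohexane ring core → C:6 H:12
  (− 1 ring H displaced by substituents)
  + Cl → Cl:1
Element totals:
  C: 6
  H: 11
  Cl: 1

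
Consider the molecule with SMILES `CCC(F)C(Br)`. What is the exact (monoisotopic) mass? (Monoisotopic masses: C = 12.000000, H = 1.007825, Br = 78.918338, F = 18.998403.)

Atom tally by fragment:
  CH3 → C:1 H:3
  CH2 → C:1 H:2
  CH(F) → C:1 H:1 F:1
  CH2Br → C:1 H:2 Br:1
Element totals:
  C: 4
  H: 8
  Br: 1
  F: 1
Molecular formula: C4H8BrF.
  M = 4(12.0) + 8(1.007825) + 78.918338 + 18.998403
    = 48.000000 + 8.062600 + 78.918338 + 18.998403 = 153.979341

153.9793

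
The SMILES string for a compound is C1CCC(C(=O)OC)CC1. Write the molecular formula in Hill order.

Atom tally by fragment:
  cyclohexane ring core → C:6 H:12
  (− 1 ring H displaced by substituents)
  + COOCH3 → C:2 H:3 O:2
Element totals:
  C: 8
  H: 14
  O: 2

C8H14O2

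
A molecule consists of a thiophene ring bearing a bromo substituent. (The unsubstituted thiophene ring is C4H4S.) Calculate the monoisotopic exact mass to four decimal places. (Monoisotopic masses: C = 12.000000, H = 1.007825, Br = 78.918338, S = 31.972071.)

161.9139

Atom tally by fragment:
  thiophene ring core → C:4 H:4 S:1
  (− 1 ring H displaced by substituents)
  + Br → Br:1
Element totals:
  C: 4
  H: 3
  Br: 1
  S: 1
Molecular formula: C4H3BrS.
  M = 4(12.0) + 3(1.007825) + 78.918338 + 31.972071
    = 48.000000 + 3.023475 + 78.918338 + 31.972071 = 161.913884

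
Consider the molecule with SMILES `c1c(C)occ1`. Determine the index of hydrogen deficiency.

Atom tally by fragment:
  furan ring core → C:4 H:4 O:1
  (− 1 ring H displaced by substituents)
  + CH3 → C:1 H:3
Element totals:
  C: 5
  H: 6
  O: 1
Molecular formula: C5H6O.
DoU = (2C + 2 + N − H − X) / 2 = (2·5 + 2 + 0 − 6 − 0) / 2 = 3.

3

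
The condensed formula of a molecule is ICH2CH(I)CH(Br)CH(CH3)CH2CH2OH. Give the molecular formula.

C7H13BrI2O

Atom tally by fragment:
  ICH2 → C:1 H:2 I:1
  CH(I) → C:1 H:1 I:1
  CH(Br) → C:1 H:1 Br:1
  CH(CH3) → C:2 H:4
  CH2CH2OH → C:2 H:5 O:1
Element totals:
  C: 7
  H: 13
  Br: 1
  I: 2
  O: 1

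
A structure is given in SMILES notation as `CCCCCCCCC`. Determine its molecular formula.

C9H20

Atom tally by fragment:
  CH3 → C:1 H:3
  CH2 → C:1 H:2
  CH2 → C:1 H:2
  CH2 → C:1 H:2
  CH2 → C:1 H:2
  CH2 → C:1 H:2
  CH2 → C:1 H:2
  CH2 → C:1 H:2
  CH3 → C:1 H:3
Element totals:
  C: 9
  H: 20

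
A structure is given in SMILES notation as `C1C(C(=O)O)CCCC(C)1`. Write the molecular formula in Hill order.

C8H14O2

Atom tally by fragment:
  cyclohexane ring core → C:6 H:12
  (− 2 ring H displaced by substituents)
  + COOH → C:1 H:1 O:2
  + CH3 → C:1 H:3
Element totals:
  C: 8
  H: 14
  O: 2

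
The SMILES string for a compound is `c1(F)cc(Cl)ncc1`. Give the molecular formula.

Atom tally by fragment:
  pyridine ring core → C:5 H:5 N:1
  (− 2 ring H displaced by substituents)
  + F → F:1
  + Cl → Cl:1
Element totals:
  C: 5
  H: 3
  Cl: 1
  F: 1
  N: 1

C5H3ClFN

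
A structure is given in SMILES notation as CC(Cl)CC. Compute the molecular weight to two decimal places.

92.57 g/mol

Atom tally by fragment:
  CH3 → C:1 H:3
  CH(Cl) → C:1 H:1 Cl:1
  CH2 → C:1 H:2
  CH3 → C:1 H:3
Element totals:
  C: 4
  H: 9
  Cl: 1
Molecular formula: C4H9Cl.
  M = 4(12.011) + 9(1.008) + 35.45
    = 48.044 + 9.072 + 35.450 = 92.566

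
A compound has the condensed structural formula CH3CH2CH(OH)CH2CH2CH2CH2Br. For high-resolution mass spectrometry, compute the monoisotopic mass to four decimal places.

Atom tally by fragment:
  CH3 → C:1 H:3
  CH2 → C:1 H:2
  CH(OH) → C:1 H:2 O:1
  CH2 → C:1 H:2
  CH2 → C:1 H:2
  CH2 → C:1 H:2
  CH2Br → C:1 H:2 Br:1
Element totals:
  C: 7
  H: 15
  Br: 1
  O: 1
Molecular formula: C7H15BrO.
  M = 7(12.0) + 15(1.007825) + 78.918338 + 15.994915
    = 84.000000 + 15.117375 + 78.918338 + 15.994915 = 194.030628

194.0306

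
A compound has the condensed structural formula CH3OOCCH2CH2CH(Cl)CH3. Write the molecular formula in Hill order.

Element totals:
  C: 6
  H: 11
  Cl: 1
  O: 2

C6H11ClO2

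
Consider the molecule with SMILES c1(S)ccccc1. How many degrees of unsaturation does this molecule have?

4

Atom tally by fragment:
  benzene ring core → C:6 H:6
  (− 1 ring H displaced by substituents)
  + SH → S:1 H:1
Element totals:
  C: 6
  H: 6
  S: 1
Molecular formula: C6H6S.
DoU = (2C + 2 + N − H − X) / 2 = (2·6 + 2 + 0 − 6 − 0) / 2 = 4.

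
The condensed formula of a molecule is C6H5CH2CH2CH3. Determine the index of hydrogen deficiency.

4

Element totals:
  C: 9
  H: 12
Molecular formula: C9H12.
DoU = (2C + 2 + N − H − X) / 2 = (2·9 + 2 + 0 − 12 − 0) / 2 = 4.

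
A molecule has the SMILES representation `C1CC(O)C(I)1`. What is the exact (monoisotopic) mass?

Atom tally by fragment:
  cyclobutane ring core → C:4 H:8
  (− 2 ring H displaced by substituents)
  + OH → O:1 H:1
  + I → I:1
Element totals:
  C: 4
  H: 7
  I: 1
  O: 1
Molecular formula: C4H7IO.
  M = 4(12.0) + 7(1.007825) + 126.904472 + 15.994915
    = 48.000000 + 7.054775 + 126.904472 + 15.994915 = 197.954162

197.9542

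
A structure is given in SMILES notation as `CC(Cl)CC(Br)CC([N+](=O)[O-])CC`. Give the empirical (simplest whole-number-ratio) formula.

Atom tally by fragment:
  CH3 → C:1 H:3
  CH(Cl) → C:1 H:1 Cl:1
  CH2 → C:1 H:2
  CH(Br) → C:1 H:1 Br:1
  CH2 → C:1 H:2
  CH(NO2) → C:1 H:1 N:1 O:2
  CH2 → C:1 H:2
  CH3 → C:1 H:3
Element totals:
  C: 8
  H: 15
  Br: 1
  Cl: 1
  N: 1
  O: 2
Molecular formula: C8H15BrClNO2.
gcd of subscripts (1, 8, 1, 15, 1, 2) = 1, so the empirical formula equals the molecular formula.

C8H15BrClNO2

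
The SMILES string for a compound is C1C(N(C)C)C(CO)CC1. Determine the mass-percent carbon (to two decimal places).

67.09%

Atom tally by fragment:
  cyclopentane ring core → C:5 H:10
  (− 2 ring H displaced by substituents)
  + N(CH3)2 → N:1 C:2 H:6
  + CH2OH → C:1 H:3 O:1
Element totals:
  C: 8
  H: 17
  N: 1
  O: 1
Molecular formula: C8H17NO.
Molar mass = 143.230 g/mol.
Mass from C: 8 × 12.011 = 96.088 g/mol.
%C = 96.088 / 143.230 × 100 = 67.09%.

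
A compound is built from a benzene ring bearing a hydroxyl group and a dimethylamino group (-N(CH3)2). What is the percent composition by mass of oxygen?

11.66%

Atom tally by fragment:
  benzene ring core → C:6 H:6
  (− 2 ring H displaced by substituents)
  + OH → O:1 H:1
  + N(CH3)2 → N:1 C:2 H:6
Element totals:
  C: 8
  H: 11
  N: 1
  O: 1
Molecular formula: C8H11NO.
Molar mass = 137.182 g/mol.
Mass from O: 1 × 15.999 = 15.999 g/mol.
%O = 15.999 / 137.182 × 100 = 11.66%.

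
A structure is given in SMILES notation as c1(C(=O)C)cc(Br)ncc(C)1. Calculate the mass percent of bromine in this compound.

Atom tally by fragment:
  pyridine ring core → C:5 H:5 N:1
  (− 3 ring H displaced by substituents)
  + COCH3 → C:2 H:3 O:1
  + Br → Br:1
  + CH3 → C:1 H:3
Element totals:
  C: 8
  H: 8
  Br: 1
  N: 1
  O: 1
Molecular formula: C8H8BrNO.
Molar mass = 214.062 g/mol.
Mass from Br: 1 × 79.904 = 79.904 g/mol.
%Br = 79.904 / 214.062 × 100 = 37.33%.

37.33%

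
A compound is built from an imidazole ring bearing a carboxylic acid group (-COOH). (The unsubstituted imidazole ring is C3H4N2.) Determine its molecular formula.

Atom tally by fragment:
  imidazole ring core → C:3 H:4 N:2
  (− 1 ring H displaced by substituents)
  + COOH → C:1 H:1 O:2
Element totals:
  C: 4
  H: 4
  N: 2
  O: 2

C4H4N2O2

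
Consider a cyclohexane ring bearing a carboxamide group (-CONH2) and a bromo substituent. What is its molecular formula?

Atom tally by fragment:
  cyclohexane ring core → C:6 H:12
  (− 2 ring H displaced by substituents)
  + CONH2 → C:1 H:2 O:1 N:1
  + Br → Br:1
Element totals:
  C: 7
  H: 12
  Br: 1
  N: 1
  O: 1

C7H12BrNO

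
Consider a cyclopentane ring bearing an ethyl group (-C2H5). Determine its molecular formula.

C7H14

Atom tally by fragment:
  cyclopentane ring core → C:5 H:10
  (− 1 ring H displaced by substituents)
  + C2H5 → C:2 H:5
Element totals:
  C: 7
  H: 14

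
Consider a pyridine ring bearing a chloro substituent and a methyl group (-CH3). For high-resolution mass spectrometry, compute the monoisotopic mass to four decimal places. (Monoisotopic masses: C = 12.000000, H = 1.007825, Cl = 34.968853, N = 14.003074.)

Atom tally by fragment:
  pyridine ring core → C:5 H:5 N:1
  (− 2 ring H displaced by substituents)
  + Cl → Cl:1
  + CH3 → C:1 H:3
Element totals:
  C: 6
  H: 6
  Cl: 1
  N: 1
Molecular formula: C6H6ClN.
  M = 6(12.0) + 6(1.007825) + 34.968853 + 14.003074
    = 72.000000 + 6.046950 + 34.968853 + 14.003074 = 127.018877

127.0189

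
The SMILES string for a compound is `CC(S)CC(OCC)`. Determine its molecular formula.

C6H14OS

Atom tally by fragment:
  CH3 → C:1 H:3
  CH(SH) → C:1 H:2 S:1
  CH2 → C:1 H:2
  CH2OC2H5 → C:3 H:7 O:1
Element totals:
  C: 6
  H: 14
  O: 1
  S: 1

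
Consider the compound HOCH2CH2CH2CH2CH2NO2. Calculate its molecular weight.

133.15 g/mol

Element totals:
  C: 5
  H: 11
  N: 1
  O: 3
Molecular formula: C5H11NO3.
  M = 5(12.011) + 11(1.008) + 14.007 + 3(15.999)
    = 60.055 + 11.088 + 14.007 + 47.997 = 133.147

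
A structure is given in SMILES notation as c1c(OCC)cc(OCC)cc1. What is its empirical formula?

Atom tally by fragment:
  benzene ring core → C:6 H:6
  (− 2 ring H displaced by substituents)
  + OC2H5 → C:2 H:5 O:1
  + OC2H5 → C:2 H:5 O:1
Element totals:
  C: 10
  H: 14
  O: 2
Molecular formula: C10H14O2.
gcd of subscripts = 2; dividing each by 2:
  C: 10/2 = 5
  H: 14/2 = 7
  O: 2/2 = 1

C5H7O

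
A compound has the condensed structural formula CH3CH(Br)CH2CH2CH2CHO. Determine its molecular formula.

Atom tally by fragment:
  CH3 → C:1 H:3
  CH(Br) → C:1 H:1 Br:1
  CH2 → C:1 H:2
  CH2 → C:1 H:2
  CH2CHO → C:2 H:3 O:1
Element totals:
  C: 6
  H: 11
  Br: 1
  O: 1

C6H11BrO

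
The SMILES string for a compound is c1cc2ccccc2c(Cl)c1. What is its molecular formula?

Atom tally by fragment:
  naphthalene ring system core → C:10 H:8
  (− 1 ring H displaced by substituents)
  + Cl → Cl:1
Element totals:
  C: 10
  H: 7
  Cl: 1

C10H7Cl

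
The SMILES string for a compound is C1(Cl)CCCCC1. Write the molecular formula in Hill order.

C6H11Cl

Atom tally by fragment:
  cyclohexane ring core → C:6 H:12
  (− 1 ring H displaced by substituents)
  + Cl → Cl:1
Element totals:
  C: 6
  H: 11
  Cl: 1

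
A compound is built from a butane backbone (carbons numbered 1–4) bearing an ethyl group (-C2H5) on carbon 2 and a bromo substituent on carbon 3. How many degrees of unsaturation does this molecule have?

Atom tally by fragment:
  CH3 → C:1 H:3
  CH(C2H5) → C:3 H:6
  CH(Br) → C:1 H:1 Br:1
  CH3 → C:1 H:3
Element totals:
  C: 6
  H: 13
  Br: 1
Molecular formula: C6H13Br.
DoU = (2C + 2 + N − H − X) / 2 = (2·6 + 2 + 0 − 13 − 1) / 2 = 0.

0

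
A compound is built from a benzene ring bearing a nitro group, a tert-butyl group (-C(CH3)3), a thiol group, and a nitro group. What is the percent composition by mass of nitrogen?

Atom tally by fragment:
  benzene ring core → C:6 H:6
  (− 4 ring H displaced by substituents)
  + NO2 → N:1 O:2
  + C(CH3)3 → C:4 H:9
  + SH → S:1 H:1
  + NO2 → N:1 O:2
Element totals:
  C: 10
  H: 12
  N: 2
  O: 4
  S: 1
Molecular formula: C10H12N2O4S.
Molar mass = 256.276 g/mol.
Mass from N: 2 × 14.007 = 28.014 g/mol.
%N = 28.014 / 256.276 × 100 = 10.93%.

10.93%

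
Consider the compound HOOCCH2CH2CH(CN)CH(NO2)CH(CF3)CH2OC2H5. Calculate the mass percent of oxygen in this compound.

25.62%

Element totals:
  C: 11
  H: 15
  F: 3
  N: 2
  O: 5
Molecular formula: C11H15F3N2O5.
Molar mass = 312.244 g/mol.
Mass from O: 5 × 15.999 = 79.995 g/mol.
%O = 79.995 / 312.244 × 100 = 25.62%.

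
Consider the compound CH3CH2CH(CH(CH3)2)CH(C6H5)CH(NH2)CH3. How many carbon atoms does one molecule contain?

Element totals:
  C: 15
  H: 25
  N: 1

15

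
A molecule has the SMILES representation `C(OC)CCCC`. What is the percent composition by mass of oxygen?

Atom tally by fragment:
  CH3OCH2 → C:2 H:5 O:1
  CH2 → C:1 H:2
  CH2 → C:1 H:2
  CH2 → C:1 H:2
  CH3 → C:1 H:3
Element totals:
  C: 6
  H: 14
  O: 1
Molecular formula: C6H14O.
Molar mass = 102.177 g/mol.
Mass from O: 1 × 15.999 = 15.999 g/mol.
%O = 15.999 / 102.177 × 100 = 15.66%.

15.66%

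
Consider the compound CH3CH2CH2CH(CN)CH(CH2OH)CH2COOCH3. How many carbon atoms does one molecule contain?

10

Atom tally by fragment:
  CH3 → C:1 H:3
  CH2 → C:1 H:2
  CH2 → C:1 H:2
  CH(CN) → C:2 H:1 N:1
  CH(CH2OH) → C:2 H:4 O:1
  CH2COOCH3 → C:3 H:5 O:2
Element totals:
  C: 10
  H: 17
  N: 1
  O: 3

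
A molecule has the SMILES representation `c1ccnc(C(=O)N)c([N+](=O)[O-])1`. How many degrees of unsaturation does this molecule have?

6

Atom tally by fragment:
  pyridine ring core → C:5 H:5 N:1
  (− 2 ring H displaced by substituents)
  + CONH2 → C:1 H:2 O:1 N:1
  + NO2 → N:1 O:2
Element totals:
  C: 6
  H: 5
  N: 3
  O: 3
Molecular formula: C6H5N3O3.
DoU = (2C + 2 + N − H − X) / 2 = (2·6 + 2 + 3 − 5 − 0) / 2 = 6.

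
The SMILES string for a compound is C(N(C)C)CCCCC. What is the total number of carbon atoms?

Atom tally by fragment:
  (CH3)2NCH2 → C:3 H:8 N:1
  CH2 → C:1 H:2
  CH2 → C:1 H:2
  CH2 → C:1 H:2
  CH2 → C:1 H:2
  CH3 → C:1 H:3
Element totals:
  C: 8
  H: 19
  N: 1

8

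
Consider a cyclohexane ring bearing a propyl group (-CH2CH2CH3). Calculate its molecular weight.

Atom tally by fragment:
  cyclohexane ring core → C:6 H:12
  (− 1 ring H displaced by substituents)
  + CH2CH2CH3 → C:3 H:7
Element totals:
  C: 9
  H: 18
Molecular formula: C9H18.
  M = 9(12.011) + 18(1.008)
    = 108.099 + 18.144 = 126.243

126.24 g/mol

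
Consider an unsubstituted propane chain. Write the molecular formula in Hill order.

Atom tally by fragment:
  CH3 → C:1 H:3
  CH2 → C:1 H:2
  CH3 → C:1 H:3
Element totals:
  C: 3
  H: 8

C3H8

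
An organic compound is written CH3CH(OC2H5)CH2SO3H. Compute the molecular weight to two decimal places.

168.21 g/mol

Atom tally by fragment:
  CH3 → C:1 H:3
  CH(OC2H5) → C:3 H:6 O:1
  CH2SO3H → C:1 H:3 S:1 O:3
Element totals:
  C: 5
  H: 12
  O: 4
  S: 1
Molecular formula: C5H12O4S.
  M = 5(12.011) + 12(1.008) + 4(15.999) + 32.06
    = 60.055 + 12.096 + 63.996 + 32.060 = 168.207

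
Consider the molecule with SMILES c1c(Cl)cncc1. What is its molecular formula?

Atom tally by fragment:
  pyridine ring core → C:5 H:5 N:1
  (− 1 ring H displaced by substituents)
  + Cl → Cl:1
Element totals:
  C: 5
  H: 4
  Cl: 1
  N: 1

C5H4ClN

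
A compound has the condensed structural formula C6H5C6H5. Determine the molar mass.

Atom tally by fragment:
  benzene ring core → C:6 H:6
  (− 1 ring H displaced by substituents)
  + C6H5 → C:6 H:5
Element totals:
  C: 12
  H: 10
Molecular formula: C12H10.
  M = 12(12.011) + 10(1.008)
    = 144.132 + 10.080 = 154.212

154.21 g/mol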